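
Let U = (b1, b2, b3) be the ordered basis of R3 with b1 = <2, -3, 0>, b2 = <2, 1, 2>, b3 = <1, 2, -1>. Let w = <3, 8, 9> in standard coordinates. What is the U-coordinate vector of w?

Write w = c_1 b1 + ... + c_3 b3 and solve for the c_i.
Solving this 3x3 system gives c = (-2, 4, -1).
Check: -2b1 + 4b2 - b3 = <3, 8, 9>.

<-2, 4, -1>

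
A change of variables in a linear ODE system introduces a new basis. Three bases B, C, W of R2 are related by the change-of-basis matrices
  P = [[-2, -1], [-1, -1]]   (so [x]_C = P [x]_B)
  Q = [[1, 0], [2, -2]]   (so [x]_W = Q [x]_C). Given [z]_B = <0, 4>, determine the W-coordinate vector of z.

<-4, 0>

Apply P to get C-coordinates <-4, -4>, then Q to get W-coordinates.
The result is [z]_W = <-4, 0>.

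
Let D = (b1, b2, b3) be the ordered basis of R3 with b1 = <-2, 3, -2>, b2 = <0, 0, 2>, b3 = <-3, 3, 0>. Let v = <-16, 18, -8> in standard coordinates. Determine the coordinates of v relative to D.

<2, -2, 4>

We seek scalars with c_1 b1 + ... + c_3 b3 = v; equivalently solve M c = v where the columns of M are b1, ..., b3.
Gaussian elimination on [M | v] yields c = (2, -2, 4).
Check: 2b1 - 2b2 + 4b3 = <-16, 18, -8>.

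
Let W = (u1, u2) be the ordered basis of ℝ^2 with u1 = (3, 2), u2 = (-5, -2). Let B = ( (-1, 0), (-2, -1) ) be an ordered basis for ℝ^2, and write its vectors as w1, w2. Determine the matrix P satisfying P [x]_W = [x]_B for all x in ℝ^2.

[[1, 1], [-2, 2]]

Column j of P is [uj]_B, since P maps W-coordinates to B-coordinates.
Expressing u1 in B: u1 = w1 - 2w2, so column 1 of P is (1, -2).
Doing the same for each uj gives P = [[1, 1], [-2, 2]].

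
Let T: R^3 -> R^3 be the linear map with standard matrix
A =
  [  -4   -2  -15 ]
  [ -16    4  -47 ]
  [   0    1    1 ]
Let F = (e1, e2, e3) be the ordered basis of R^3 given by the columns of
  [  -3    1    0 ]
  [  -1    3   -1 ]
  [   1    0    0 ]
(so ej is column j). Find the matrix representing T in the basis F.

Let P have columns e1, ..., e3. Then [T]_F = P^(-1) A P.
Here det P = -1, so P^(-1) is integer; computing A P first and then P^(-1)(A P) gives [[0, 3, -1], [-1, -1, -1], [0, -2, 2]].

[[0, 3, -1], [-1, -1, -1], [0, -2, 2]]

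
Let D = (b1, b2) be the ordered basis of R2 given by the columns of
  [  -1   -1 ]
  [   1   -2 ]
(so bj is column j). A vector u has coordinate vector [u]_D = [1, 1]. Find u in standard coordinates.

u = M [u]_D, where M has columns b1, b2.
Carrying out the matrix-vector product, u = [-2, -1].

[-2, -1]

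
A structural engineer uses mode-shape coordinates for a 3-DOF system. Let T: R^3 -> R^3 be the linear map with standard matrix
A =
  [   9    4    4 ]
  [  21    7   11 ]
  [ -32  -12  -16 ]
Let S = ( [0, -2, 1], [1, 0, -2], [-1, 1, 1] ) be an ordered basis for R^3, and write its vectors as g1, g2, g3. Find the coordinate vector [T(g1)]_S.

Compute T(g1) = A g1 = [-4, -3, 8] in standard coordinates.
Then write this in S-coordinates: solve for y in y_1 g1 + ... + y_3 g3 = [-4, -3, 8].
This gives y = [3, -1, 3], which is column 1 of [T]_S.

[3, -1, 3]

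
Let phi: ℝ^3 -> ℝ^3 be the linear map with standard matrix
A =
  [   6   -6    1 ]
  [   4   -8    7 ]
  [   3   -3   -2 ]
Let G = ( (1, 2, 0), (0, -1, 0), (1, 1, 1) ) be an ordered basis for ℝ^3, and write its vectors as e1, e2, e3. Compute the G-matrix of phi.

Let P have columns e1, ..., e3. Then [phi]_G = P^(-1) A P.
Here det P = -1, so P^(-1) is integer; computing A P first and then P^(-1)(A P) gives [[-3, 3, 3], [3, 1, 1], [-3, 3, -2]].

[[-3, 3, 3], [3, 1, 1], [-3, 3, -2]]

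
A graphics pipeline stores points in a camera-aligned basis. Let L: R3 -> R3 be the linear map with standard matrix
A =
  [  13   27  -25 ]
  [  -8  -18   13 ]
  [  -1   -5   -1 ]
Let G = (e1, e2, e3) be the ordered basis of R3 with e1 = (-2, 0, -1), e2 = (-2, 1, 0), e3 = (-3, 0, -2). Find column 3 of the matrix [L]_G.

(1, -2, -3)

Compute L(e3) = A e3 = (11, -2, 5) in standard coordinates.
Then write this in G-coordinates: solve for y in y_1 e1 + ... + y_3 e3 = (11, -2, 5).
This gives y = (1, -2, -3), which is column 3 of [L]_G.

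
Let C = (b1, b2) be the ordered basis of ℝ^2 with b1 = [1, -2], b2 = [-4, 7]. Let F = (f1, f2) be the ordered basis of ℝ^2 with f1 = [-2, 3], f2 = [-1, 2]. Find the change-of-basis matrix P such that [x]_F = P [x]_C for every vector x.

Column j of P is [bj]_F, since P maps C-coordinates to F-coordinates.
Expressing b1 in F: b1 = 0·f1 - f2, so column 1 of P is [0, -1].
Doing the same for each bj gives P = [[0, 1], [-1, 2]].

[[0, 1], [-1, 2]]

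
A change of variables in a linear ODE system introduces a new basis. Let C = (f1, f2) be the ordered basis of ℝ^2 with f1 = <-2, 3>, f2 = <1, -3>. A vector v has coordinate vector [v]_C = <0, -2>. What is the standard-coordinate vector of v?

v = M [v]_C, where M has columns f1, f2.
Carrying out the matrix-vector product, v = <-2, 6>.

<-2, 6>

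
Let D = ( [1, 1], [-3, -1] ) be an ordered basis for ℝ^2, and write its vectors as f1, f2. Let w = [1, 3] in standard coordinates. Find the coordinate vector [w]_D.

We seek scalars with c_1 f1 + c_2 f2 = w; equivalently solve M c = w where the columns of M are f1, f2.
System: c_1 - 3c_2 = 1, c_1 - c_2 = 3; solving gives c_1 = 4, c_2 = 1.
Check: 4f1 + f2 = [1, 3].

[4, 1]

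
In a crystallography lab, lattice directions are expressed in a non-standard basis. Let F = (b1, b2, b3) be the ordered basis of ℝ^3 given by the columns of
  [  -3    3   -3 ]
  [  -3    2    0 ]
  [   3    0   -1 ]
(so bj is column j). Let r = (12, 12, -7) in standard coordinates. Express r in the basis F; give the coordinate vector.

(-2, 3, 1)

We seek scalars with c_1 b1 + ... + c_3 b3 = r; equivalently solve M c = r where the columns of M are b1, ..., b3.
Solving this 3x3 system gives c = (-2, 3, 1).
Check: -2b1 + 3b2 + b3 = (12, 12, -7).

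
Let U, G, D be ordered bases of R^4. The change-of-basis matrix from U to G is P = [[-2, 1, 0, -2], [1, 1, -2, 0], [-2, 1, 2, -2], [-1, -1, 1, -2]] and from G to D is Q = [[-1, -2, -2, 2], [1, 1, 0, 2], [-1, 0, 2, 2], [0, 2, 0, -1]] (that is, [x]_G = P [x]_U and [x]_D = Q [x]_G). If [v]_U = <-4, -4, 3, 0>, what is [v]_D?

Composing the changes, [v]_D = Q P [v]_U.
Q P = [[2, -7, 2, 2], [-3, 0, 0, -6], [-4, -1, 6, -6], [3, 3, -5, 2]]; applying this to <-4, -4, 3, 0> gives <26, 12, 38, -39>.

<26, 12, 38, -39>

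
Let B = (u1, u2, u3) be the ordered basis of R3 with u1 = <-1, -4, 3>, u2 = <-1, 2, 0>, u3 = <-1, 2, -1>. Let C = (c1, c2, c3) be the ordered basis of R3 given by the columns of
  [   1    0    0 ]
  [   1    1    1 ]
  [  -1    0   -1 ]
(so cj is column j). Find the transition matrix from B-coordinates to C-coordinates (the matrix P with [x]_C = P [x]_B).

[[-1, -1, -1], [-1, 2, 1], [-2, 1, 2]]

Let M have columns uj and N have columns cj. Then for every x, N [x]_C = x = M [x]_B, so P = N^(-1) M.
Since det N = -1, N^(-1) has integer entries; multiplying gives P = [[-1, -1, -1], [-1, 2, 1], [-2, 1, 2]].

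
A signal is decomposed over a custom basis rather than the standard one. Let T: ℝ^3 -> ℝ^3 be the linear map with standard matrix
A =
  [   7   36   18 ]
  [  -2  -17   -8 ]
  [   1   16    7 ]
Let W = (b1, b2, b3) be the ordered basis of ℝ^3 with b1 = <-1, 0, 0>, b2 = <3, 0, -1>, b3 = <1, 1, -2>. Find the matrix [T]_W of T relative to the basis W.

With P the matrix whose columns are b1, ..., b3, [T]_W = P^(-1) A P.
Column by column: T(b1) = A b1 = <-7, 2, -1>; its W-coordinates <0, -3, 2> give column 1.
Continuing for each basis vector yields [T]_W = [[0, -1, -1], [-3, 0, 3], [2, 2, -3]].

[[0, -1, -1], [-3, 0, 3], [2, 2, -3]]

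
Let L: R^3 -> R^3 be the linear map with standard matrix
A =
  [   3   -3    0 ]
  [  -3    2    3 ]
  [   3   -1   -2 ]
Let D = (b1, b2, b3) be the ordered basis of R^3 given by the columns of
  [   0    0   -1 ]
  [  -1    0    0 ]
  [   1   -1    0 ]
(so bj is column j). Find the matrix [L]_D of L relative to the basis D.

With P the matrix whose columns are b1, ..., b3, [L]_D = P^(-1) A P.
Column by column: L(b1) = A b1 = (3, 1, -1); its D-coordinates (-1, 0, -3) give column 1.
Continuing for each basis vector yields [L]_D = [[-1, 3, -3], [0, 1, 0], [-3, 0, 3]].

[[-1, 3, -3], [0, 1, 0], [-3, 0, 3]]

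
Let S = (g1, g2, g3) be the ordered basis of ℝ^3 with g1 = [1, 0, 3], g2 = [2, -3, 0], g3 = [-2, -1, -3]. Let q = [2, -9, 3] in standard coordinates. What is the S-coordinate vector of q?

[q]_S is the unique c with M c = q, where M has columns g1, ..., g3.
Row-reducing the augmented matrix [M | q] gives c = (4, 2, 3).
Check: 4g1 + 2g2 + 3g3 = [2, -9, 3].

[4, 2, 3]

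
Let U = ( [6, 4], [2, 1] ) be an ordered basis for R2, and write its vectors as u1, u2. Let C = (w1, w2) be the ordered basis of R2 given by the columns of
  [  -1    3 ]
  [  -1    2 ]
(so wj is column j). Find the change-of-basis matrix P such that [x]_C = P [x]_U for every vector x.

Take x = uj: its U-coordinates are the j-th standard unit vector, so P e_j — column j of P — equals [uj]_C.
u1 = 0·w1 + 2w2, giving column 1 = [0, 2]; repeating for each j gives P = [[0, 1], [2, 1]].

[[0, 1], [2, 1]]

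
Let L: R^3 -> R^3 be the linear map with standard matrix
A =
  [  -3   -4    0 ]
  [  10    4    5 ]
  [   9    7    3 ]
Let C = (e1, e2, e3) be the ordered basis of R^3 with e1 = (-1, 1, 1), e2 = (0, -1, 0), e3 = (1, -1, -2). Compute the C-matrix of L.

[[1, -1, 2], [2, 0, 3], [0, 3, 3]]

The j-th column of [L]_C is [L(ej)]_C.
L(e1) = A e1 = (-1, -1, 1) = e1 + 2e2 + 0·e3, so column 1 is (1, 2, 0).
Repeating for e2, e3 and assembling the columns gives [[1, -1, 2], [2, 0, 3], [0, 3, 3]].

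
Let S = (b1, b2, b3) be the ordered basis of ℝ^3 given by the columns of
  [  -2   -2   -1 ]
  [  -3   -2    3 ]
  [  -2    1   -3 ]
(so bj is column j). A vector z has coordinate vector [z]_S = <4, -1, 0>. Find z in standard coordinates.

The coordinates say z = 4b1 - b2 + 0·b3; adding the scaled basis vectors gives <-6, -10, -9>.

<-6, -10, -9>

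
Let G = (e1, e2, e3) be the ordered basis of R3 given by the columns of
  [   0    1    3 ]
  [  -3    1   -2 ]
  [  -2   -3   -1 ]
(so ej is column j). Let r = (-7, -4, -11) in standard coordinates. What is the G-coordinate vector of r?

[r]_G is the unique c with M c = r, where M has columns e1, ..., e3.
Row-reducing the augmented matrix [M | r] gives c = (4, 2, -3).
Check: 4e1 + 2e2 - 3e3 = (-7, -4, -11).

(4, 2, -3)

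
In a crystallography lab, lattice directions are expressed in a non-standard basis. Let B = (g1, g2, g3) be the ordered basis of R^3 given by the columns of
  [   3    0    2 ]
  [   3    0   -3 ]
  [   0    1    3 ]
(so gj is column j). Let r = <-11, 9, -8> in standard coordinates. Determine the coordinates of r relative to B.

We seek scalars with c_1 g1 + ... + c_3 g3 = r; equivalently solve M c = r where the columns of M are g1, ..., g3.
Row-reducing the augmented matrix [M | r] gives c = (-1, 4, -4).
Check: -g1 + 4g2 - 4g3 = <-11, 9, -8>.

<-1, 4, -4>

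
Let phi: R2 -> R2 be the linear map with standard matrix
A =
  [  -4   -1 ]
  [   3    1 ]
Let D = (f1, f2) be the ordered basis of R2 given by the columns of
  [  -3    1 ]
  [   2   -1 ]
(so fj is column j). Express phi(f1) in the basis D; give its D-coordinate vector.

(-3, 1)

Column 1 of [phi]_D is the D-coordinate vector of phi(f1).
In standard coordinates phi(f1) = A f1 = (10, -7).
Converting to D: (10, -7) = -3f1 + f2, so the coordinate vector is (-3, 1).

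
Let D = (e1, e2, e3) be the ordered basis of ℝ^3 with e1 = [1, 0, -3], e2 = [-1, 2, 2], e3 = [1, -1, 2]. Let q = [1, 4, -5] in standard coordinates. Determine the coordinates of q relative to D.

[3, 2, 0]

We seek scalars with c_1 e1 + ... + c_3 e3 = q; equivalently solve M c = q where the columns of M are e1, ..., e3.
Gaussian elimination on [M | q] yields c = (3, 2, 0).
Check: 3e1 + 2e2 + 0·e3 = [1, 4, -5].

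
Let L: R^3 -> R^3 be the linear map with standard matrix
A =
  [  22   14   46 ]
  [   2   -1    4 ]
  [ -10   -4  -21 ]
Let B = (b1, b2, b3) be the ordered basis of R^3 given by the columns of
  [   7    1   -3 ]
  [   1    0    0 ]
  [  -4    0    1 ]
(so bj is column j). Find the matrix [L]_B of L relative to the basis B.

[[-3, 2, -2], [-1, 2, -3], [-2, -2, 1]]

The j-th column of [L]_B is [L(bj)]_B.
L(b1) = A b1 = <-16, -3, 10> = -3b1 - b2 - 2b3, so column 1 is <-3, -1, -2>.
Repeating for b2, b3 and assembling the columns gives [[-3, 2, -2], [-1, 2, -3], [-2, -2, 1]].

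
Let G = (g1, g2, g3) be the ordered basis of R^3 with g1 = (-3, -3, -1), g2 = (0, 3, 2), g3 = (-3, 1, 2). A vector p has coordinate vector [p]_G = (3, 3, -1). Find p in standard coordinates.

By definition p = 3g1 + 3g2 - g3.
Summing componentwise gives (-6, -1, 1).

(-6, -1, 1)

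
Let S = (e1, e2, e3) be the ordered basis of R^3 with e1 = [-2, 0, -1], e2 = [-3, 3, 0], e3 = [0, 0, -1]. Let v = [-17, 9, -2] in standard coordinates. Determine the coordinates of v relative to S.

[4, 3, -2]

[v]_S is the unique c with M c = v, where M has columns e1, ..., e3.
Gaussian elimination on [M | v] yields c = (4, 3, -2).
Check: 4e1 + 3e2 - 2e3 = [-17, 9, -2].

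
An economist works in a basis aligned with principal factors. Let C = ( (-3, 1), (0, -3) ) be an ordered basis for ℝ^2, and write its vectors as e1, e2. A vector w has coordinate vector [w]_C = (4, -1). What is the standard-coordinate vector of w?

(-12, 7)

w = M [w]_C, where M has columns e1, e2.
Carrying out the matrix-vector product, w = (-12, 7).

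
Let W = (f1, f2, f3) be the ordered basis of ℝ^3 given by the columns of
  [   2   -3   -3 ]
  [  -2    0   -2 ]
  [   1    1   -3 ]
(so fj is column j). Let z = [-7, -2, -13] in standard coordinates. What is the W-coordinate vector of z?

[-2, -2, 3]

[z]_W is the unique c with M c = z, where M has columns f1, ..., f3.
Row-reducing the augmented matrix [M | z] gives c = (-2, -2, 3).
Check: -2f1 - 2f2 + 3f3 = [-7, -2, -13].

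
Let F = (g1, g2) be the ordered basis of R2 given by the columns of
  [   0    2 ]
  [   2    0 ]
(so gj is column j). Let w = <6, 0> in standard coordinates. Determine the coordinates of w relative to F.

<0, 3>

We seek scalars with c_1 g1 + c_2 g2 = w; equivalently solve M c = w where the columns of M are g1, g2.
System: 0c_1 + 2c_2 = 6, 2c_1 + 0c_2 = 0; solving gives c_1 = 0, c_2 = 3.
Check: 0·g1 + 3g2 = <6, 0>.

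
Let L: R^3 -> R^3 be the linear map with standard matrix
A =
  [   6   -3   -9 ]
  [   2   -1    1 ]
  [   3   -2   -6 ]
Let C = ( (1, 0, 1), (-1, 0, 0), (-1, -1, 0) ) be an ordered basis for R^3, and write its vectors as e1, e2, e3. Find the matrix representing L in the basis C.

With P the matrix whose columns are e1, ..., e3, [L]_C = P^(-1) A P.
Column by column: L(e1) = A e1 = (-3, 3, -3); its C-coordinates (-3, 3, -3) give column 1.
Continuing for each basis vector yields [L]_C = [[-3, -3, -1], [3, 1, 1], [-3, 2, 1]].

[[-3, -3, -1], [3, 1, 1], [-3, 2, 1]]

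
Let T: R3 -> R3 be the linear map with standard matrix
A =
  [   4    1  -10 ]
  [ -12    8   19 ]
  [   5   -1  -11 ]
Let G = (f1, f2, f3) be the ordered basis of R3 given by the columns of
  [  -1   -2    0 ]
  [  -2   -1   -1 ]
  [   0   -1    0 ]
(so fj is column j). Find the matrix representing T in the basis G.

[[0, 3, 3], [3, -2, -1], [1, -1, 3]]

The j-th column of [T]_G is [T(fj)]_G.
T(f1) = A f1 = [-6, -4, -3] = 0·f1 + 3f2 + f3, so column 1 is [0, 3, 1].
Repeating for f2, f3 and assembling the columns gives [[0, 3, 3], [3, -2, -1], [1, -1, 3]].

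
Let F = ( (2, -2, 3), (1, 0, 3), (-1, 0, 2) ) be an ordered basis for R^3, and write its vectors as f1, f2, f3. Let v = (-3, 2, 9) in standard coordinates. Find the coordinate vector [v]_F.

(-1, 2, 3)

We seek scalars with c_1 f1 + ... + c_3 f3 = v; equivalently solve M c = v where the columns of M are f1, ..., f3.
Gaussian elimination on [M | v] yields c = (-1, 2, 3).
Check: -f1 + 2f2 + 3f3 = (-3, 2, 9).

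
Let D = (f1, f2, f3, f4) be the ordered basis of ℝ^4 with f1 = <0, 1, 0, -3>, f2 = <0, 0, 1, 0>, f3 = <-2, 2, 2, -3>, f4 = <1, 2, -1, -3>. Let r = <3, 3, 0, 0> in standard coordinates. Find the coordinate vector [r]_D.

<-3, 3, 0, 3>

[r]_D is the unique c with M c = r, where M has columns f1, ..., f4.
Gaussian elimination on [M | r] yields c = (-3, 3, 0, 3).
Check: -3f1 + 3f2 + 0·f3 + 3f4 = <3, 3, 0, 0>.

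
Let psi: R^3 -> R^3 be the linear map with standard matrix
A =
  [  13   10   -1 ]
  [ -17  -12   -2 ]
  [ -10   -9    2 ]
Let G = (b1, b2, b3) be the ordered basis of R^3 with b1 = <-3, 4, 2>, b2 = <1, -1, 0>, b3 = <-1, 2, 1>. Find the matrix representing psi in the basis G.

[[0, 1, -3], [-3, 3, -3], [-2, -3, 0]]

With P the matrix whose columns are b1, ..., b3, [psi]_G = P^(-1) A P.
Column by column: psi(b1) = A b1 = <-1, -1, -2>; its G-coordinates <0, -3, -2> give column 1.
Continuing for each basis vector yields [psi]_G = [[0, 1, -3], [-3, 3, -3], [-2, -3, 0]].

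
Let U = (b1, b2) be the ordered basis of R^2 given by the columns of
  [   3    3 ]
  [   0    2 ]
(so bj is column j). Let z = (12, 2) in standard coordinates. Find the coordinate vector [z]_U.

(3, 1)

[z]_U is the unique c with M c = z, where M has columns b1, b2.
System: 3c_1 + 3c_2 = 12, 0c_1 + 2c_2 = 2; solving gives c_1 = 3, c_2 = 1.
Check: 3b1 + b2 = (12, 2).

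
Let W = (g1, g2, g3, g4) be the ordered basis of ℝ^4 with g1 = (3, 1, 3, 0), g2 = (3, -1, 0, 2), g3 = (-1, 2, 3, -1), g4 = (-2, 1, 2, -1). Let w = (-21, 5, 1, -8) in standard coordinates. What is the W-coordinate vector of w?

(-3, -2, 2, 2)

[w]_W is the unique c with M c = w, where M has columns g1, ..., g4.
Solving this 4x4 system gives c = (-3, -2, 2, 2).
Check: -3g1 - 2g2 + 2g3 + 2g4 = (-21, 5, 1, -8).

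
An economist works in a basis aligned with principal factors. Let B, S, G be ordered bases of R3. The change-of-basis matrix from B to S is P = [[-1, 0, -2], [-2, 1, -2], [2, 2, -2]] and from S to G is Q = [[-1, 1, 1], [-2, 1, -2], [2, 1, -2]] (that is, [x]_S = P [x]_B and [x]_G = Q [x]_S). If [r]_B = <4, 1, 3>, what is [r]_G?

Composing the changes, [r]_G = Q P [r]_B.
Q P = [[1, 3, -2], [-4, -3, 6], [-8, -3, -2]]; applying this to <4, 1, 3> gives <1, -1, -41>.

<1, -1, -41>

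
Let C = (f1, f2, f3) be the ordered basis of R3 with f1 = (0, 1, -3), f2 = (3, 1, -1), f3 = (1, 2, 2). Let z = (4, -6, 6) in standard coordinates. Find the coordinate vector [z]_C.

[z]_C is the unique c with M c = z, where M has columns f1, ..., f3.
Solving this 3x3 system gives c = (-4, 2, -2).
Check: -4f1 + 2f2 - 2f3 = (4, -6, 6).

(-4, 2, -2)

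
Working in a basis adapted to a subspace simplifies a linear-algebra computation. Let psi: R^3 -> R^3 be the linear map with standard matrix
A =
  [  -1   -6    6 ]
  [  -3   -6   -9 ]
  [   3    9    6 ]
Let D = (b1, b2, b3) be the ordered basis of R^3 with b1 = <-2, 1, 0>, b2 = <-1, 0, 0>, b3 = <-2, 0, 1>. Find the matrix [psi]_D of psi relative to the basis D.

[[0, 3, -3], [-2, -1, -2], [3, -3, 0]]

Let P have columns b1, ..., b3. Then [psi]_D = P^(-1) A P.
Here det P = 1, so P^(-1) is integer; computing A P first and then P^(-1)(A P) gives [[0, 3, -3], [-2, -1, -2], [3, -3, 0]].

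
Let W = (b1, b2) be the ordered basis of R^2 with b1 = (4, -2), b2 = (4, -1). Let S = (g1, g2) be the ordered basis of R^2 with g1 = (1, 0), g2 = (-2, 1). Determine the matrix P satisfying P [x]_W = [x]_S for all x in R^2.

Let M have columns bj and N have columns gj. Then for every x, N [x]_S = x = M [x]_W, so P = N^(-1) M.
Since det N = 1, N^(-1) has integer entries; multiplying gives P = [[0, 2], [-2, -1]].

[[0, 2], [-2, -1]]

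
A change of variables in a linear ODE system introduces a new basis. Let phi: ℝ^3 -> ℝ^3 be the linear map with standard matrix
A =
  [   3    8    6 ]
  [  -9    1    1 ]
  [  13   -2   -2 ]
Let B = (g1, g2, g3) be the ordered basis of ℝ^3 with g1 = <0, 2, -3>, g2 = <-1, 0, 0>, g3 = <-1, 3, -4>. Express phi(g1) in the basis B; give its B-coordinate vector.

<-2, 1, 1>

Column 1 of [phi]_B is the B-coordinate vector of phi(g1).
In standard coordinates phi(g1) = A g1 = <-2, -1, 2>.
Converting to B: <-2, -1, 2> = -2g1 + g2 + g3, so the coordinate vector is <-2, 1, 1>.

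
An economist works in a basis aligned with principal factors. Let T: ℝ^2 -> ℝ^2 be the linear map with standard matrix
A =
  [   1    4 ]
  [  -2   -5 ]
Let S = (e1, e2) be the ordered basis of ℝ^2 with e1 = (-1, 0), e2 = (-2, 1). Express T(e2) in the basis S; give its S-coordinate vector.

Compute T(e2) = A e2 = (2, -1) in standard coordinates.
Then write this in S-coordinates: solve for y in y_1 e1 + y_2 e2 = (2, -1).
This gives y = (0, -1), which is column 2 of [T]_S.

(0, -1)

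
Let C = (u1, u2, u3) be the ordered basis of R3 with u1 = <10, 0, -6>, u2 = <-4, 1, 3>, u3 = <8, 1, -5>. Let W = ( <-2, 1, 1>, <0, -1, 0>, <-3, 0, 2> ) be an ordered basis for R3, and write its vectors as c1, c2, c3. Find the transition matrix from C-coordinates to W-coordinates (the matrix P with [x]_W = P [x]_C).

[[-2, -1, -1], [-2, -2, -2], [-2, 2, -2]]

Let M have columns uj and N have columns cj. Then for every x, N [x]_W = x = M [x]_C, so P = N^(-1) M.
Since det N = 1, N^(-1) has integer entries; multiplying gives P = [[-2, -1, -1], [-2, -2, -2], [-2, 2, -2]].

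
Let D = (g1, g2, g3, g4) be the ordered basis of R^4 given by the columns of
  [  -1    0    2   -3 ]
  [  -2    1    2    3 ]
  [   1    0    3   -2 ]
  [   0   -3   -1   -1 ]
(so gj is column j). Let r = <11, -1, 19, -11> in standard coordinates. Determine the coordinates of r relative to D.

<3, 3, 4, -2>

We seek scalars with c_1 g1 + ... + c_4 g4 = r; equivalently solve M c = r where the columns of M are g1, ..., g4.
Row-reducing the augmented matrix [M | r] gives c = (3, 3, 4, -2).
Check: 3g1 + 3g2 + 4g3 - 2g4 = <11, -1, 19, -11>.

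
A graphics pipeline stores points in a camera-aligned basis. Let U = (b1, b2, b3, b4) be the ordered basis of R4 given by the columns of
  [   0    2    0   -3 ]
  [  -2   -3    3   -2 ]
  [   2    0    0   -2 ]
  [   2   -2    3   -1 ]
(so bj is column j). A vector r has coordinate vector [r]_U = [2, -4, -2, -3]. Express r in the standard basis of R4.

r = M [r]_U, where M has columns b1, ..., b4.
Carrying out the matrix-vector product, r = [1, 8, 10, 9].

[1, 8, 10, 9]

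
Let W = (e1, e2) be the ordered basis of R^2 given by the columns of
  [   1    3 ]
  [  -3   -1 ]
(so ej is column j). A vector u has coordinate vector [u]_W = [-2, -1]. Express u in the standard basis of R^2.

The coordinates say u = -2e1 - e2; adding the scaled basis vectors gives [-5, 7].

[-5, 7]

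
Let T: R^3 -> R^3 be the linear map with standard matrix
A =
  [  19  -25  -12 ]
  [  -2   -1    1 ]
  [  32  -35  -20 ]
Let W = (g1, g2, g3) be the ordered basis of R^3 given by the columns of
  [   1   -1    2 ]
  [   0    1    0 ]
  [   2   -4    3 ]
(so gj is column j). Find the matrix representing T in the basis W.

The j-th column of [T]_W is [T(gj)]_W.
T(g1) = A g1 = [-5, 0, -8] = -g1 + 0·g2 - 2g3, so column 1 is [-1, 0, -2].
Repeating for g2, g3 and assembling the columns gives [[-1, -1, -3], [0, -3, -1], [-2, 1, 2]].

[[-1, -1, -3], [0, -3, -1], [-2, 1, 2]]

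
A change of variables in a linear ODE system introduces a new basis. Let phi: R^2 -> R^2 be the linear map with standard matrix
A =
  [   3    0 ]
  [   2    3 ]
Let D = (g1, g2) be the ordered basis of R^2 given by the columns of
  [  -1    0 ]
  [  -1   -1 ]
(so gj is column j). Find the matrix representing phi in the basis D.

With P the matrix whose columns are g1, g2, [phi]_D = P^(-1) A P.
Column by column: phi(g1) = A g1 = (-3, -5); its D-coordinates (3, 2) give column 1.
Continuing for each basis vector yields [phi]_D = [[3, 0], [2, 3]].

[[3, 0], [2, 3]]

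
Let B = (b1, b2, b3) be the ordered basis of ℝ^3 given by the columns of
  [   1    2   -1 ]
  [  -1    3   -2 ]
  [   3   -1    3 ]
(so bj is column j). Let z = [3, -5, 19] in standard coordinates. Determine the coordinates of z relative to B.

We seek scalars with c_1 b1 + ... + c_3 b3 = z; equivalently solve M c = z where the columns of M are b1, ..., b3.
Gaussian elimination on [M | z] yields c = (3, 2, 4).
Check: 3b1 + 2b2 + 4b3 = [3, -5, 19].

[3, 2, 4]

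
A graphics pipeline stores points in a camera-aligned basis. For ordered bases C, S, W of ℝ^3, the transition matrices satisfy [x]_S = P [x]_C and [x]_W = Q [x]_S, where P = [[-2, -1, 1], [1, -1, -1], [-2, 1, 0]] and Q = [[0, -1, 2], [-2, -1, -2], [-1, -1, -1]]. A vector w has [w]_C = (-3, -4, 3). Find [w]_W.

(6, -28, -13)

First [w]_S = P [w]_C = (13, -2, 2).
Then [w]_W = Q [w]_S = (6, -28, -13).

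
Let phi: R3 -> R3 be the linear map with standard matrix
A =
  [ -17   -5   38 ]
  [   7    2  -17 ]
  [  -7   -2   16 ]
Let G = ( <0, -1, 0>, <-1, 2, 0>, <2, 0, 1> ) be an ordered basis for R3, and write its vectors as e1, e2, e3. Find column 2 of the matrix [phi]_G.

<1, -1, 3>

Compute phi(e2) = A e2 = <7, -3, 3> in standard coordinates.
Then write this in G-coordinates: solve for y in y_1 e1 + ... + y_3 e3 = <7, -3, 3>.
This gives y = <1, -1, 3>, which is column 2 of [phi]_G.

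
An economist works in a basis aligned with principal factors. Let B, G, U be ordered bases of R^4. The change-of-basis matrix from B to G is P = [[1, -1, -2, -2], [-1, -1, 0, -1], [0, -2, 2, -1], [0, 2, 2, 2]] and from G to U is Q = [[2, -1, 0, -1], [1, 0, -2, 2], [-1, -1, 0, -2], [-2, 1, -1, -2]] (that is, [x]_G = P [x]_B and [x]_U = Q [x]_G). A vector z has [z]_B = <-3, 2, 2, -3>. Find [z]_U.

Apply P to get G-coordinates <-3, 4, 3, 2>, then Q to get U-coordinates.
The result is [z]_U = <-12, -5, -5, 3>.

<-12, -5, -5, 3>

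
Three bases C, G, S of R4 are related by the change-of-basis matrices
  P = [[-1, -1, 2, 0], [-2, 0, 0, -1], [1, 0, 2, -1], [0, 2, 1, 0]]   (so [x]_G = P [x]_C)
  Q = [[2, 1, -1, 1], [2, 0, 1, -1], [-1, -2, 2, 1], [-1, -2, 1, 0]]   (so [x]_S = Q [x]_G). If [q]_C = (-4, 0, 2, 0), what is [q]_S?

(26, 14, -22, -24)

First [q]_G = P [q]_C = (8, 8, 0, 2).
Then [q]_S = Q [q]_G = (26, 14, -22, -24).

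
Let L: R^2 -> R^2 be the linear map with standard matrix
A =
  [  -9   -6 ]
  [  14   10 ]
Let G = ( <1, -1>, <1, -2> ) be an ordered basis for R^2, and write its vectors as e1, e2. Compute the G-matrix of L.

With P the matrix whose columns are e1, e2, [L]_G = P^(-1) A P.
Column by column: L(e1) = A e1 = <-3, 4>; its G-coordinates <-2, -1> give column 1.
Continuing for each basis vector yields [L]_G = [[-2, 0], [-1, 3]].

[[-2, 0], [-1, 3]]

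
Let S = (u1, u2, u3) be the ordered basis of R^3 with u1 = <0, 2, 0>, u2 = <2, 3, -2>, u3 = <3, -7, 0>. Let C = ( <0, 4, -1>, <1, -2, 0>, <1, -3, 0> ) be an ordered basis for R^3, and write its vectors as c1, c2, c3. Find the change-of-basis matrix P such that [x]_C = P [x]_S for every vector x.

[[0, 2, 0], [2, 1, 2], [-2, 1, 1]]

Let M have columns uj and N have columns cj. Then for every x, N [x]_C = x = M [x]_S, so P = N^(-1) M.
Since det N = 1, N^(-1) has integer entries; multiplying gives P = [[0, 2, 0], [2, 1, 2], [-2, 1, 1]].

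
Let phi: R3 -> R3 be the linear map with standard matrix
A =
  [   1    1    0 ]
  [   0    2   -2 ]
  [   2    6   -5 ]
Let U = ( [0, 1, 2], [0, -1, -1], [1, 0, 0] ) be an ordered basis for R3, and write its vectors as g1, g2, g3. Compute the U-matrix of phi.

With P the matrix whose columns are g1, ..., g3, [phi]_U = P^(-1) A P.
Column by column: phi(g1) = A g1 = [1, -2, -4]; its U-coordinates [-2, 0, 1] give column 1.
Continuing for each basis vector yields [phi]_U = [[-2, -1, 2], [0, -1, 2], [1, -1, 1]].

[[-2, -1, 2], [0, -1, 2], [1, -1, 1]]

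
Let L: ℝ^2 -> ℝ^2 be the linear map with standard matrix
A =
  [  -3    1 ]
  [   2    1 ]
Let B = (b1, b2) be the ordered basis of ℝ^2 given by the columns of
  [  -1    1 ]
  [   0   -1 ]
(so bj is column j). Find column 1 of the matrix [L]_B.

Compute L(b1) = A b1 = [3, -2] in standard coordinates.
Then write this in B-coordinates: solve for y in y_1 b1 + y_2 b2 = [3, -2].
This gives y = [-1, 2], which is column 1 of [L]_B.

[-1, 2]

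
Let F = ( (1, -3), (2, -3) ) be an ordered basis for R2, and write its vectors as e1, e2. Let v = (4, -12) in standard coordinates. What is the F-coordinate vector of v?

(4, 0)

[v]_F is the unique c with M c = v, where M has columns e1, e2.
System: c_1 + 2c_2 = 4, -3c_1 - 3c_2 = -12; solving gives c_1 = 4, c_2 = 0.
Check: 4e1 + 0·e2 = (4, -12).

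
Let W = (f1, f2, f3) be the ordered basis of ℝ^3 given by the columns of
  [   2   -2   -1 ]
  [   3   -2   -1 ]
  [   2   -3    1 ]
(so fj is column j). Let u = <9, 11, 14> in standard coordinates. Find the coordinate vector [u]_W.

<2, -3, 1>

[u]_W is the unique c with M c = u, where M has columns f1, ..., f3.
Row-reducing the augmented matrix [M | u] gives c = (2, -3, 1).
Check: 2f1 - 3f2 + f3 = <9, 11, 14>.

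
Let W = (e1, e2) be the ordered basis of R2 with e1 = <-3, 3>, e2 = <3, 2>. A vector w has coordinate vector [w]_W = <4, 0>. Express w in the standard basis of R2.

<-12, 12>

w = M [w]_W, where M has columns e1, e2.
Carrying out the matrix-vector product, w = <-12, 12>.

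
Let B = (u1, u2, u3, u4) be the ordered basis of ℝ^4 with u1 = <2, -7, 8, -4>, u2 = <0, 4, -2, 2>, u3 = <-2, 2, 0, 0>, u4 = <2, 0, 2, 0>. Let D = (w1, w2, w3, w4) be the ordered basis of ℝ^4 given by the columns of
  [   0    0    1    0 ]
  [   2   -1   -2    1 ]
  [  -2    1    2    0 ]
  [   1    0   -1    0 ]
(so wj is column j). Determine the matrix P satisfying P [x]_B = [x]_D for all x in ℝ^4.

[[-2, 2, -2, 2], [0, 2, 0, 2], [2, 0, -2, 2], [1, 2, 2, 2]]

Column j of P is [uj]_D, since P maps B-coordinates to D-coordinates.
Expressing u1 in D: u1 = -2w1 + 0·w2 + 2w3 + w4, so column 1 of P is <-2, 0, 2, 1>.
Doing the same for each uj gives P = [[-2, 2, -2, 2], [0, 2, 0, 2], [2, 0, -2, 2], [1, 2, 2, 2]].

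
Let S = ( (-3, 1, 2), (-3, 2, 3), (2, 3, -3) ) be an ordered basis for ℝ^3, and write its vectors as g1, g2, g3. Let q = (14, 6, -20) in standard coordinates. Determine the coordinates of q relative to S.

(2, -4, 4)

Write q = c_1 g1 + ... + c_3 g3 and solve for the c_i.
Solving this 3x3 system gives c = (2, -4, 4).
Check: 2g1 - 4g2 + 4g3 = (14, 6, -20).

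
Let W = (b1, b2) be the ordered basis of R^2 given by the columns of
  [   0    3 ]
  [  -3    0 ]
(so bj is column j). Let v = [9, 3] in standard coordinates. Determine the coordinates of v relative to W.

[-1, 3]

Write v = c_1 b1 + c_2 b2 and solve for the c_i.
System: 0c_1 + 3c_2 = 9, -3c_1 + 0c_2 = 3; solving gives c_1 = -1, c_2 = 3.
Check: -b1 + 3b2 = [9, 3].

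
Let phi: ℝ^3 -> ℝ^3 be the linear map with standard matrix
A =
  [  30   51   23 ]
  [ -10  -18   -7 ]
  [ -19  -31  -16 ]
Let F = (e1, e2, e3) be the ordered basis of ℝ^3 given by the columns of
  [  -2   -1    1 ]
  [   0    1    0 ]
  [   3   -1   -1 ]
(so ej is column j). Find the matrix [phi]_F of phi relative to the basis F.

The j-th column of [phi]_F is [phi(ej)]_F.
phi(e1) = A e1 = (9, -1, -10) = -3e1 - e2 + 2e3, so column 1 is (-3, -1, 2).
Repeating for e2, e3 and assembling the columns gives [[-3, 0, -2], [-1, -1, -3], [2, -3, 0]].

[[-3, 0, -2], [-1, -1, -3], [2, -3, 0]]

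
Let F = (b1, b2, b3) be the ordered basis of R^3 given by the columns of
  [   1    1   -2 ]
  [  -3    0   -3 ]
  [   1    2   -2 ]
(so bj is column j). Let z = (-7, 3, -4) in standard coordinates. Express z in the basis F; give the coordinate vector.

[z]_F is the unique c with M c = z, where M has columns b1, ..., b3.
Row-reducing the augmented matrix [M | z] gives c = (-4, 3, 3).
Check: -4b1 + 3b2 + 3b3 = (-7, 3, -4).

(-4, 3, 3)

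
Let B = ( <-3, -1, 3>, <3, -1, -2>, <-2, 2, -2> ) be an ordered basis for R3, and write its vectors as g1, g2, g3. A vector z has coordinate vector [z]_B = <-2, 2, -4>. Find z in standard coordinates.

<20, -8, -2>

The coordinates say z = -2g1 + 2g2 - 4g3; adding the scaled basis vectors gives <20, -8, -2>.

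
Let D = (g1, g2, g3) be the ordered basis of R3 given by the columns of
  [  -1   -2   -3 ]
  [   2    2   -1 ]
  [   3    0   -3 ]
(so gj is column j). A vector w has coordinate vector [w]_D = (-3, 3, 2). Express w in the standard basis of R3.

w = M [w]_D, where M has columns g1, ..., g3.
Carrying out the matrix-vector product, w = (-9, -2, -15).

(-9, -2, -15)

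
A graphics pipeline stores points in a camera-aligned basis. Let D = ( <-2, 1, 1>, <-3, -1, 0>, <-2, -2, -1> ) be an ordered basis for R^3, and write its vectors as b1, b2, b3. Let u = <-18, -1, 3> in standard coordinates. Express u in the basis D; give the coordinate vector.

Write u = c_1 b1 + ... + c_3 b3 and solve for the c_i.
Row-reducing the augmented matrix [M | u] gives c = (3, 4, 0).
Check: 3b1 + 4b2 + 0·b3 = <-18, -1, 3>.

<3, 4, 0>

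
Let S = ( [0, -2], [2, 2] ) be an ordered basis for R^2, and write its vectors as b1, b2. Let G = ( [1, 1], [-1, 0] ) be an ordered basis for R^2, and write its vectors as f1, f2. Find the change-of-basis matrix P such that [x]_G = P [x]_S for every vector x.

Column j of P is [bj]_G, since P maps S-coordinates to G-coordinates.
Expressing b1 in G: b1 = -2f1 - 2f2, so column 1 of P is [-2, -2].
Doing the same for each bj gives P = [[-2, 2], [-2, 0]].

[[-2, 2], [-2, 0]]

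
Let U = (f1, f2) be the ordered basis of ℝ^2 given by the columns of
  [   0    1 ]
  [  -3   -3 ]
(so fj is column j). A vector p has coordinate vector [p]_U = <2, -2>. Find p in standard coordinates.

The coordinates say p = 2f1 - 2f2; adding the scaled basis vectors gives <-2, 0>.

<-2, 0>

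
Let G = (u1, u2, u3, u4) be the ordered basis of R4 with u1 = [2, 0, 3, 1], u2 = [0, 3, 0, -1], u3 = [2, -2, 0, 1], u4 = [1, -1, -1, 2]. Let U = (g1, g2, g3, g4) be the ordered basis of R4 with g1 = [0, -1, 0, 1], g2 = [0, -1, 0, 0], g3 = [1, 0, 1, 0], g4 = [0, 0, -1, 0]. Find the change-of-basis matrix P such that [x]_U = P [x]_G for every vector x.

[[1, -1, 1, 2], [-1, -2, 1, -1], [2, 0, 2, 1], [-1, 0, 2, 2]]

Let M have columns uj and N have columns gj. Then for every x, N [x]_U = x = M [x]_G, so P = N^(-1) M.
Since det N = 1, N^(-1) has integer entries; multiplying gives P = [[1, -1, 1, 2], [-1, -2, 1, -1], [2, 0, 2, 1], [-1, 0, 2, 2]].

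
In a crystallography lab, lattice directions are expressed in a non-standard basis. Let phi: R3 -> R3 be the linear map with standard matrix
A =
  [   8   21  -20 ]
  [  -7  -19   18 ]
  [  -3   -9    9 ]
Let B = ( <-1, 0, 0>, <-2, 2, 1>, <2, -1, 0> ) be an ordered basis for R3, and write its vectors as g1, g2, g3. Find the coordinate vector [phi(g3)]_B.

<1, 3, 1>

Column 3 of [phi]_B is the B-coordinate vector of phi(g3).
In standard coordinates phi(g3) = A g3 = <-5, 5, 3>.
Converting to B: <-5, 5, 3> = g1 + 3g2 + g3, so the coordinate vector is <1, 3, 1>.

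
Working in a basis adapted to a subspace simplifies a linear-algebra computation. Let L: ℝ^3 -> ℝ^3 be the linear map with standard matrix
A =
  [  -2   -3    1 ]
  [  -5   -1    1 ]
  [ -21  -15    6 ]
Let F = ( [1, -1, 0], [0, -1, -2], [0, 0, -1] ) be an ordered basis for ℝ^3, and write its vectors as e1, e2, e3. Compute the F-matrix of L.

[[1, 1, -1], [3, 0, 2], [0, -3, 2]]

With P the matrix whose columns are e1, ..., e3, [L]_F = P^(-1) A P.
Column by column: L(e1) = A e1 = [1, -4, -6]; its F-coordinates [1, 3, 0] give column 1.
Continuing for each basis vector yields [L]_F = [[1, 1, -1], [3, 0, 2], [0, -3, 2]].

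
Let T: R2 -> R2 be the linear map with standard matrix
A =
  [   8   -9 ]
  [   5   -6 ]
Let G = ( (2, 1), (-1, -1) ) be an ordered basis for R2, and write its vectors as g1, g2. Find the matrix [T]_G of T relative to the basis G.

[[3, 0], [-1, -1]]

The j-th column of [T]_G is [T(gj)]_G.
T(g1) = A g1 = (7, 4) = 3g1 - g2, so column 1 is (3, -1).
Repeating for g2 and assembling the columns gives [[3, 0], [-1, -1]].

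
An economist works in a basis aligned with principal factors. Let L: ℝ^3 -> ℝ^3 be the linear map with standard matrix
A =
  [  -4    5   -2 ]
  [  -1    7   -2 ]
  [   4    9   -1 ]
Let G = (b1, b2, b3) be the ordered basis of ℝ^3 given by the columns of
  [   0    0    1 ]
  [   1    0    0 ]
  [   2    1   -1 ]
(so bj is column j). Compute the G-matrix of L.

[[3, -2, 1], [2, 1, 1], [1, -2, -2]]

With P the matrix whose columns are b1, ..., b3, [L]_G = P^(-1) A P.
Column by column: L(b1) = A b1 = <1, 3, 7>; its G-coordinates <3, 2, 1> give column 1.
Continuing for each basis vector yields [L]_G = [[3, -2, 1], [2, 1, 1], [1, -2, -2]].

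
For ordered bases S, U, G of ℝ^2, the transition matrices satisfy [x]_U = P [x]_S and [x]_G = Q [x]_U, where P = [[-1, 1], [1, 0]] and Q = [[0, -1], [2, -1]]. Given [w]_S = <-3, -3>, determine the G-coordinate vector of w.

Apply P to get U-coordinates <0, -3>, then Q to get G-coordinates.
The result is [w]_G = <3, 3>.

<3, 3>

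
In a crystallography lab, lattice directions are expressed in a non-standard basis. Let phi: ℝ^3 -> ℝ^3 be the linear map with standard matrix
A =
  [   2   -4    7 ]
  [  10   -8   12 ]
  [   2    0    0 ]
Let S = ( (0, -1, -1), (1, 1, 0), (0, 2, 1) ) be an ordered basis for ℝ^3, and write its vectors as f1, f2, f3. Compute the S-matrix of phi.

[[-1, 0, -3], [-3, -2, -1], [-1, 2, -3]]

With P the matrix whose columns are f1, ..., f3, [phi]_S = P^(-1) A P.
Column by column: phi(f1) = A f1 = (-3, -4, 0); its S-coordinates (-1, -3, -1) give column 1.
Continuing for each basis vector yields [phi]_S = [[-1, 0, -3], [-3, -2, -1], [-1, 2, -3]].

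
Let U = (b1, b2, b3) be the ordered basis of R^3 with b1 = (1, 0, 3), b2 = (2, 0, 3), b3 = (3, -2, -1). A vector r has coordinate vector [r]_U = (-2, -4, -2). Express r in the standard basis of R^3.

(-16, 4, -16)

r = M [r]_U, where M has columns b1, ..., b3.
Carrying out the matrix-vector product, r = (-16, 4, -16).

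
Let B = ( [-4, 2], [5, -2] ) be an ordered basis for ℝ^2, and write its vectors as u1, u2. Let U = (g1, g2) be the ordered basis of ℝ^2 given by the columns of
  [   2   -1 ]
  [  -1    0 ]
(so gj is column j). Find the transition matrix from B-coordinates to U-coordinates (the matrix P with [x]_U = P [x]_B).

[[-2, 2], [0, -1]]

Let M have columns uj and N have columns gj. Then for every x, N [x]_U = x = M [x]_B, so P = N^(-1) M.
Since det N = -1, N^(-1) has integer entries; multiplying gives P = [[-2, 2], [0, -1]].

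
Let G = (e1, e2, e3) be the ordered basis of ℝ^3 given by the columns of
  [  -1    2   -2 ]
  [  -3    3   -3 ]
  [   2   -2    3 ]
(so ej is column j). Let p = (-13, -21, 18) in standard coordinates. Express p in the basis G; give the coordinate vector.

[p]_G is the unique c with M c = p, where M has columns e1, ..., e3.
Gaussian elimination on [M | p] yields c = (1, -2, 4).
Check: e1 - 2e2 + 4e3 = (-13, -21, 18).

(1, -2, 4)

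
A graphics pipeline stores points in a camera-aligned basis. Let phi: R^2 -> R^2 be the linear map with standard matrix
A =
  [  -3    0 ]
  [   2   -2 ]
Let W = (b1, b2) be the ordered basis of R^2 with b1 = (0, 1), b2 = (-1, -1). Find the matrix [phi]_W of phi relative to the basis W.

The j-th column of [phi]_W is [phi(bj)]_W.
phi(b1) = A b1 = (0, -2) = -2b1 + 0·b2, so column 1 is (-2, 0).
Repeating for b2 and assembling the columns gives [[-2, -3], [0, -3]].

[[-2, -3], [0, -3]]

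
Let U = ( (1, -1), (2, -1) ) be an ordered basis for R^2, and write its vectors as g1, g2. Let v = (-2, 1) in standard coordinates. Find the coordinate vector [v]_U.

We seek scalars with c_1 g1 + c_2 g2 = v; equivalently solve M c = v where the columns of M are g1, g2.
System: c_1 + 2c_2 = -2, -c_1 - c_2 = 1; solving gives c_1 = 0, c_2 = -1.
Check: 0·g1 - g2 = (-2, 1).

(0, -1)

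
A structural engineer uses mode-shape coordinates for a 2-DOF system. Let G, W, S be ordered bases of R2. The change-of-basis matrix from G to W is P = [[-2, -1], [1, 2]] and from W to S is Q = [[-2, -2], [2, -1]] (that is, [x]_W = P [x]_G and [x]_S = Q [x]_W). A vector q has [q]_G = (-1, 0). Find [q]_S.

Composing the changes, [q]_S = Q P [q]_G.
Q P = [[2, -2], [-5, -4]]; applying this to (-1, 0) gives (-2, 5).

(-2, 5)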